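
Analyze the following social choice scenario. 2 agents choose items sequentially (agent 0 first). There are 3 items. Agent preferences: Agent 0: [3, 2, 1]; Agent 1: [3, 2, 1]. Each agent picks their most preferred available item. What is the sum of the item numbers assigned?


Step 1: Agent 0 picks item 3
Step 2: Agent 1 picks item 2
Step 3: Sum = 3 + 2 = 5

5


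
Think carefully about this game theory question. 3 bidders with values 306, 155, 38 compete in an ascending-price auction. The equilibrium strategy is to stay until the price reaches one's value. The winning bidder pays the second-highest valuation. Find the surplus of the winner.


Step 1: Identify the highest value: 306
Step 2: Identify the second-highest value: 155
Step 3: The final price = second-highest value = 155
Step 4: Surplus = 306 - 155 = 151

151


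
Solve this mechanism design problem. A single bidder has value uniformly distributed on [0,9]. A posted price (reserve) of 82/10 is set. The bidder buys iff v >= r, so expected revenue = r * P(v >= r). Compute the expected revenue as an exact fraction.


Step 1: Posted price r = 41/5, value support [0,9]
Step 2: P(v >= r) = (9 - 41/5)/9 = 4/45
Step 3: Expected revenue = r * P(v >= r) = 41/5 * 4/45
Step 4: Revenue = 164/225

164/225


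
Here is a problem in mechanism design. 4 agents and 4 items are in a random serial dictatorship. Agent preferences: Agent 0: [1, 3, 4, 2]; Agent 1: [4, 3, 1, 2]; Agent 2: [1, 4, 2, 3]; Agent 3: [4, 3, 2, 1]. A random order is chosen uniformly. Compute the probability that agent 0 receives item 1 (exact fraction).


Step 1: Agent 0 wants item 1
Step 2: There are 24 possible orderings of agents
Step 3: In 12 orderings, agent 0 gets item 1
Step 4: Probability = 12/24 = 1/2

1/2


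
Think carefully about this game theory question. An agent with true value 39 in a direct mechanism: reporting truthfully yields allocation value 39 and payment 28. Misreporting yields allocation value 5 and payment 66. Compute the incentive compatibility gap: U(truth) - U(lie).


Step 1: U(truth) = value - payment = 39 - 28 = 11
Step 2: U(lie) = allocation - payment = 5 - 66 = -61
Step 3: IC gap = 11 - (-61) = 72

72


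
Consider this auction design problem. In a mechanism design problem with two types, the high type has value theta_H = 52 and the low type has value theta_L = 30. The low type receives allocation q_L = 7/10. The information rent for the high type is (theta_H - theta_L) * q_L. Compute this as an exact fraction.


Step 1: theta_H - theta_L = 52 - 30 = 22
Step 2: Information rent = (theta_H - theta_L) * q_L
Step 3: = 22 * 7/10
Step 4: = 77/5

77/5


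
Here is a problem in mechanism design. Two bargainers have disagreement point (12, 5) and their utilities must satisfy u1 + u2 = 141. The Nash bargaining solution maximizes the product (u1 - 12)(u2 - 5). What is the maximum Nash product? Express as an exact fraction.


Step 1: The Nash solution splits surplus symmetrically above the disagreement point
Step 2: u1 = (total + d1 - d2)/2 = (141 + 12 - 5)/2 = 74
Step 3: u2 = (total - d1 + d2)/2 = (141 - 12 + 5)/2 = 67
Step 4: Nash product = (74 - 12) * (67 - 5)
Step 5: = 62 * 62 = 3844

3844


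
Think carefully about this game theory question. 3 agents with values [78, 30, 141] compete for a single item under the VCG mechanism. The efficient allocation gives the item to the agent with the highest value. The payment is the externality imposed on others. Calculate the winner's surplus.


Step 1: The winner is the agent with the highest value: agent 2 with value 141
Step 2: Values of other agents: [78, 30]
Step 3: VCG payment = max of others' values = 78
Step 4: Surplus = 141 - 78 = 63

63


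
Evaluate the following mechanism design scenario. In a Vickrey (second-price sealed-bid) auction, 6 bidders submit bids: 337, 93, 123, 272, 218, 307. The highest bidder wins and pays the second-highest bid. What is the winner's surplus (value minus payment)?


Step 1: Sort bids in descending order: 337, 307, 272, 218, 123, 93
Step 2: The winning bid is the highest: 337
Step 3: The payment equals the second-highest bid: 307
Step 4: Surplus = winner's bid - payment = 337 - 307 = 30

30


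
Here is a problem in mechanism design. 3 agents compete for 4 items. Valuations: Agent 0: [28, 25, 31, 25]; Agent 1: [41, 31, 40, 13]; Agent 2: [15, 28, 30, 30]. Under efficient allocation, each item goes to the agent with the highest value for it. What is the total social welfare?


Step 1: For each item, find the maximum value among all agents.
Step 2: Item 0 -> Agent 1 (value 41)
Step 3: Item 1 -> Agent 1 (value 31)
Step 4: Item 2 -> Agent 1 (value 40)
Step 5: Item 3 -> Agent 2 (value 30)
Step 6: Total welfare = 41 + 31 + 40 + 30 = 142

142


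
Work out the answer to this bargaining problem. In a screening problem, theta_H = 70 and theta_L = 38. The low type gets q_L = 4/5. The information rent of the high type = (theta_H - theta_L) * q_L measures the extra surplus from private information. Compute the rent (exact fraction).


Step 1: theta_H - theta_L = 70 - 38 = 32
Step 2: Information rent = (theta_H - theta_L) * q_L
Step 3: = 32 * 4/5
Step 4: = 128/5

128/5


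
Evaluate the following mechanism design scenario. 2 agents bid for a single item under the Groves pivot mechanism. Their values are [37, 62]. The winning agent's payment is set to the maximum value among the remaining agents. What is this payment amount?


Step 1: The efficient winner is agent 1 with value 62
Step 2: Other agents' values: [37]
Step 3: Pivot payment = max(others) = 37
Step 4: The winner pays 37

37


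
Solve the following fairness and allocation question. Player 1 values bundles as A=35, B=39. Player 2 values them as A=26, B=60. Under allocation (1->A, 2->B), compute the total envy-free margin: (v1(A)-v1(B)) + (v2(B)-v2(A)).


Step 1: Player 1's margin = v1(A) - v1(B) = 35 - 39 = -4
Step 2: Player 2's margin = v2(B) - v2(A) = 60 - 26 = 34
Step 3: Total margin = -4 + 34 = 30

30


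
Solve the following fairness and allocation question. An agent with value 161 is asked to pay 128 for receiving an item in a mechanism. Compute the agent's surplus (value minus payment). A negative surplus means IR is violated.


Step 1: Surplus = value - payment = 161 - 128 = 33
Step 2: IR is satisfied (surplus >= 0)

33


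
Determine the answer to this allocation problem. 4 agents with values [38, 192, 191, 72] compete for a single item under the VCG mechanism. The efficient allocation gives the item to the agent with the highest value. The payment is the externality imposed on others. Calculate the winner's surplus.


Step 1: The winner is the agent with the highest value: agent 1 with value 192
Step 2: Values of other agents: [38, 191, 72]
Step 3: VCG payment = max of others' values = 191
Step 4: Surplus = 192 - 191 = 1

1


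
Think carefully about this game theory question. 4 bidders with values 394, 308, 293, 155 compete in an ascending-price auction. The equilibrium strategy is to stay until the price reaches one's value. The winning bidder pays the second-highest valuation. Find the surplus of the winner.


Step 1: Identify the highest value: 394
Step 2: Identify the second-highest value: 308
Step 3: The final price = second-highest value = 308
Step 4: Surplus = 394 - 308 = 86

86


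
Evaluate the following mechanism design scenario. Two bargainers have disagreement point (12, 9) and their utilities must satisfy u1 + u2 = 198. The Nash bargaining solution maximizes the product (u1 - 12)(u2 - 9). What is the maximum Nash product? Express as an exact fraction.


Step 1: The Nash solution splits surplus symmetrically above the disagreement point
Step 2: u1 = (total + d1 - d2)/2 = (198 + 12 - 9)/2 = 201/2
Step 3: u2 = (total - d1 + d2)/2 = (198 - 12 + 9)/2 = 195/2
Step 4: Nash product = (201/2 - 12) * (195/2 - 9)
Step 5: = 177/2 * 177/2 = 31329/4

31329/4


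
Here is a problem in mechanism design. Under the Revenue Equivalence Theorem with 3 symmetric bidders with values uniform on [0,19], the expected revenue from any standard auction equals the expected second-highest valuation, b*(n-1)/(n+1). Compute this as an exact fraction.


Step 1: By Revenue Equivalence, expected revenue = b*(n-1)/(n+1)
Step 2: Substituting n = 3, b = 19
Step 3: Revenue = 19*(3-1)/(3+1) = 19*2/4
Step 4: Revenue = 38/4 = 19/2

19/2


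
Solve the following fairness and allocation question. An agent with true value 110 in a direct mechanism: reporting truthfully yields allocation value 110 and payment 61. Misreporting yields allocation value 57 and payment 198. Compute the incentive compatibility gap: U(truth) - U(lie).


Step 1: U(truth) = value - payment = 110 - 61 = 49
Step 2: U(lie) = allocation - payment = 57 - 198 = -141
Step 3: IC gap = 49 - (-141) = 190

190


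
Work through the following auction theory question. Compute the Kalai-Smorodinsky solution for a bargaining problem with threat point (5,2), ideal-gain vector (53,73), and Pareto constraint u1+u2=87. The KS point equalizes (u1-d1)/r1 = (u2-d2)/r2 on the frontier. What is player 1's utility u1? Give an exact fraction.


Step 1: At the KS point, (u1-d1)/r1 = (u2-d2)/r2 = t and u1+u2 = 87
Step 2: u1 = d1 + r1*t and u2 = d2 + r2*t, so (d1 + r1*t) + (d2 + r2*t) = 87
Step 3: t = (87 - 5 - 2)/(53 + 73) = 80/126 = 40/63
Step 4: u1 = d1 + r1*t = 5 + 53 * 40/63 = 2435/63
Step 5: (Check: u2 = d2 + r2*t = 3046/63; u1+u2 = 2435/63 + 3046/63 = 87, on the frontier.)

2435/63


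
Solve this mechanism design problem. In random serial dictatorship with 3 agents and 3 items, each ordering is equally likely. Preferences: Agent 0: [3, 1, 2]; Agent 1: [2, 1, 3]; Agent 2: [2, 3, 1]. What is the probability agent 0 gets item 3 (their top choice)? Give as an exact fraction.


Step 1: Agent 0 wants item 3
Step 2: There are 6 possible orderings of agents
Step 3: In 5 orderings, agent 0 gets item 3
Step 4: Probability = 5/6

5/6


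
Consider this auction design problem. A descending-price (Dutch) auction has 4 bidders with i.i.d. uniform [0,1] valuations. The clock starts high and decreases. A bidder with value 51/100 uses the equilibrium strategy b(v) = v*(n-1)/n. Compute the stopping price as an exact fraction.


Step 1: Dutch auctions are strategically equivalent to first-price auctions
Step 2: The equilibrium bid is b(v) = v*(n-1)/n
Step 3: b = 51/100 * 3/4
Step 4: b = 153/400

153/400


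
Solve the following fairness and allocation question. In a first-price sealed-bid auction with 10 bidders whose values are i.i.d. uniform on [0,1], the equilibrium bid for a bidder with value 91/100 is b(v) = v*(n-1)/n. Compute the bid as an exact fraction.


Step 1: The symmetric BNE bidding function is b(v) = v * (n-1) / n
Step 2: Substitute v = 91/100 and n = 10
Step 3: b = 91/100 * 9/10
Step 4: b = 819/1000

819/1000


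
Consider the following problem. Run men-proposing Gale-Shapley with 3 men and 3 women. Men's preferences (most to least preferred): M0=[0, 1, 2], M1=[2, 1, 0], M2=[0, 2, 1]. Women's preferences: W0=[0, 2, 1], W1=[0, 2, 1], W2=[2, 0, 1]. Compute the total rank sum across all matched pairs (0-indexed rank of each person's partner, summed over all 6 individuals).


Step 1: Run Gale-Shapley (men propose, women hold best offer):
  M0 proposes to W0; she accepts
  M1 proposes to W2; she accepts
  M2 proposes to W0; rejected
  M2 proposes to W2; she switches from M1
  M1 proposes to W1; she accepts
Step 2: Final matching: W0-M0, W1-M1, W2-M2
Step 3: 0-indexed ranks (man's rank of his match, then woman's): 0 + 0 + 1 + 2 + 1 + 0
Step 4: Total rank sum = 4

4


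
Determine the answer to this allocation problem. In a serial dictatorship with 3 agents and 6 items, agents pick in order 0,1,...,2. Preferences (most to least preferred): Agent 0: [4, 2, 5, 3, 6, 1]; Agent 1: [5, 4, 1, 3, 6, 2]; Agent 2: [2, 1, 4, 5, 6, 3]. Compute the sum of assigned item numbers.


Step 1: Agent 0 picks item 4
Step 2: Agent 1 picks item 5
Step 3: Agent 2 picks item 2
Step 4: Sum = 4 + 5 + 2 = 11

11


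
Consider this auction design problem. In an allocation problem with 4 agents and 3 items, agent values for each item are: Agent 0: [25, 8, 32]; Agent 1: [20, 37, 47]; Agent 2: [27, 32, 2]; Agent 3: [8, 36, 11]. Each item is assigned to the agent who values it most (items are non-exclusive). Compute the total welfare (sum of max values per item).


Step 1: For each item, find the maximum value among all agents.
Step 2: Item 0 -> Agent 2 (value 27)
Step 3: Item 1 -> Agent 1 (value 37)
Step 4: Item 2 -> Agent 1 (value 47)
Step 5: Total welfare = 27 + 37 + 47 = 111

111


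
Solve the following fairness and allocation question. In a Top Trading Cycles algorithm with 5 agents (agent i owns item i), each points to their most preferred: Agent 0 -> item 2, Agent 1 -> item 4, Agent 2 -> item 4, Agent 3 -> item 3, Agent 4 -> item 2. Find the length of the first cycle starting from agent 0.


Step 1: Trace the pointer graph from agent 0: 0 -> 2 -> 4 -> 2
Step 2: A cycle is detected when we revisit agent 2
Step 3: The cycle is: 2 -> 4 -> 2
Step 4: Cycle length = 2

2


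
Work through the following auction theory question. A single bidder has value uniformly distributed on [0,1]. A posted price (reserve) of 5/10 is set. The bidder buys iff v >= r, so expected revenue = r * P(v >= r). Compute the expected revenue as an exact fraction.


Step 1: Posted price r = 1/2, value support [0,1]
Step 2: P(v >= r) = (1 - 1/2)/1 = 1/2
Step 3: Expected revenue = r * P(v >= r) = 1/2 * 1/2
Step 4: Revenue = 1/4

1/4


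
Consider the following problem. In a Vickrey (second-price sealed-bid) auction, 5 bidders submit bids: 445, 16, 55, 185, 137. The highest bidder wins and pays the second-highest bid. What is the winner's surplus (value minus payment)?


Step 1: Sort bids in descending order: 445, 185, 137, 55, 16
Step 2: The winning bid is the highest: 445
Step 3: The payment equals the second-highest bid: 185
Step 4: Surplus = winner's bid - payment = 445 - 185 = 260

260


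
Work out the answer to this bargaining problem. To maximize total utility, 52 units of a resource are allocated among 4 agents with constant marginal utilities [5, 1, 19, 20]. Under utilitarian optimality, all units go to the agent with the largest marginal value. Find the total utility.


Step 1: The marginal utilities are [5, 1, 19, 20]
Step 2: The highest marginal utility is 20
Step 3: All 52 units go to that agent
Step 4: Total utility = 20 * 52 = 1040

1040


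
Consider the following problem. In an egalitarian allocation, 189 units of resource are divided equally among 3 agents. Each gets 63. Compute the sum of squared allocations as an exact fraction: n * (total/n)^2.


Step 1: Each agent's share = 189/3 = 63
Step 2: Square of each share = (63)^2 = 3969
Step 3: Sum of squares = 3 * 3969 = 11907

11907


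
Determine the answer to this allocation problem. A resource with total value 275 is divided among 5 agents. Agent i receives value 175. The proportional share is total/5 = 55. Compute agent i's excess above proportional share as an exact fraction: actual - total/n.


Step 1: Proportional share = 275/5 = 55
Step 2: Agent's actual allocation = 175
Step 3: Excess = 175 - 55 = 120

120


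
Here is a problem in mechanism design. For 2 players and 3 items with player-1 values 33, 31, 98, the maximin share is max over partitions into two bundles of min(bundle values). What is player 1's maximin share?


Step 1: Item values = 33, 31, 98
Step 2: Enumerate all 2-bundle partitions and take the smaller bundle:
  Partition 1: {33} vs {31,98} -> bundles 33, 129; min = 33
  Partition 2: {31} vs {33,98} -> bundles 31, 131; min = 31
  Partition 3: {98} vs {33,31} -> bundles 98, 64; min = 64
Step 3: MMS = max(33, 31, 64) = 64

64


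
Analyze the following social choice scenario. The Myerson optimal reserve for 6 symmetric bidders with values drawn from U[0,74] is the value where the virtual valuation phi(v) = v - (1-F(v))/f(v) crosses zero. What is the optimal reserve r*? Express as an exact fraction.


Step 1: For U[0,74], F(v) = v/74 and f(v) = 1/74
Step 2: phi(v) = v - (1 - v/74)/(1/74) = v - (74 - v) = 2v - 74
Step 3: Set phi(r*) = 0: 2r* - 74 = 0
Step 4: r* = 74/2 = 37 (the number of bidders n = 6 does not enter)

37


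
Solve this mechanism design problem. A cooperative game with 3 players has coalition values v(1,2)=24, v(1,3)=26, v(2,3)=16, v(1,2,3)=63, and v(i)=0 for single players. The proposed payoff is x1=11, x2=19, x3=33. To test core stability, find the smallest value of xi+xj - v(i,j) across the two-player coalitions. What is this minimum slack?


Step 1: Slack for coalition (1,2): x1+x2 - v12 = 30 - 24 = 6
Step 2: Slack for coalition (1,3): x1+x3 - v13 = 44 - 26 = 18
Step 3: Slack for coalition (2,3): x2+x3 - v23 = 52 - 16 = 36
Step 4: Minimum slack = min(6, 18, 36) = 6, attained by (1,2); no pair can gain by deviating, so the allocation is in the core

6


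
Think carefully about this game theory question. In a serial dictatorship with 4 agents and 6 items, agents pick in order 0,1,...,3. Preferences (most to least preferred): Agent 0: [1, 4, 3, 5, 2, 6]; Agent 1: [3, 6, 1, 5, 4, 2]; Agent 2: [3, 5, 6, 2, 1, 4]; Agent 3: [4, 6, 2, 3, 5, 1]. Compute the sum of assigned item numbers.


Step 1: Agent 0 picks item 1
Step 2: Agent 1 picks item 3
Step 3: Agent 2 picks item 5
Step 4: Agent 3 picks item 4
Step 5: Sum = 1 + 3 + 5 + 4 = 13

13


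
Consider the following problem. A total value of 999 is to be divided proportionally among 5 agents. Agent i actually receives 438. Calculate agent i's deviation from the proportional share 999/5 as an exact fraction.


Step 1: Proportional share = 999/5
Step 2: Agent's actual allocation = 438
Step 3: Excess = 438 - 999/5 = 1191/5

1191/5


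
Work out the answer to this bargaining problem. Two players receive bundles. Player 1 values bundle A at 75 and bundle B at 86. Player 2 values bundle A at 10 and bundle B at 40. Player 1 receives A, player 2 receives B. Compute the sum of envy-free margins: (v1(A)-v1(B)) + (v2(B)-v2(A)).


Step 1: Player 1's margin = v1(A) - v1(B) = 75 - 86 = -11
Step 2: Player 2's margin = v2(B) - v2(A) = 40 - 10 = 30
Step 3: Total margin = -11 + 30 = 19

19


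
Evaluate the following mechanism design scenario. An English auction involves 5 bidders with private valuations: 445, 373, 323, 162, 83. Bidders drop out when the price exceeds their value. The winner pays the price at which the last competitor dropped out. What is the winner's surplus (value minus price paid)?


Step 1: Identify the highest value: 445
Step 2: Identify the second-highest value: 373
Step 3: The final price = second-highest value = 373
Step 4: Surplus = 445 - 373 = 72

72


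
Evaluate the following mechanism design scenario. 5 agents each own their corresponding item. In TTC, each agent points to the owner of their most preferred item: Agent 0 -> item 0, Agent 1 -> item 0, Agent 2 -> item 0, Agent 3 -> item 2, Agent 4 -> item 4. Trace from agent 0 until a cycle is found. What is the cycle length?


Step 1: Trace the pointer graph from agent 0: 0 -> 0
Step 2: A cycle is detected when we revisit agent 0
Step 3: The cycle is: 0 -> 0
Step 4: Cycle length = 1

1


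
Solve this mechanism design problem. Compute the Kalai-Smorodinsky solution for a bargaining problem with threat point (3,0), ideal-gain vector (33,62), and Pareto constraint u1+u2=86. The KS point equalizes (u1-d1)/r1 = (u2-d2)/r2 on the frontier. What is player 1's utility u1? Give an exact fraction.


Step 1: At the KS point, (u1-d1)/r1 = (u2-d2)/r2 = t and u1+u2 = 86
Step 2: u1 = d1 + r1*t and u2 = d2 + r2*t, so (d1 + r1*t) + (d2 + r2*t) = 86
Step 3: t = (86 - 3 - 0)/(33 + 62) = 83/95
Step 4: u1 = d1 + r1*t = 3 + 33 * 83/95 = 3024/95
Step 5: (Check: u2 = d2 + r2*t = 5146/95; u1+u2 = 3024/95 + 5146/95 = 86, on the frontier.)

3024/95


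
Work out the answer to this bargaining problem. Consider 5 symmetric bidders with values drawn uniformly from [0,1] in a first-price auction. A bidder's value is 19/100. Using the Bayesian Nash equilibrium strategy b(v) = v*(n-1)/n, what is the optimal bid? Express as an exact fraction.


Step 1: The symmetric BNE bidding function is b(v) = v * (n-1) / n
Step 2: Substitute v = 19/100 and n = 5
Step 3: b = 19/100 * 4/5
Step 4: b = 19/125

19/125


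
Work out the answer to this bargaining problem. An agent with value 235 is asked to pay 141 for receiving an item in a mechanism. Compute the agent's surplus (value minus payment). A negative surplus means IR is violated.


Step 1: Surplus = value - payment = 235 - 141 = 94
Step 2: IR is satisfied (surplus >= 0)

94


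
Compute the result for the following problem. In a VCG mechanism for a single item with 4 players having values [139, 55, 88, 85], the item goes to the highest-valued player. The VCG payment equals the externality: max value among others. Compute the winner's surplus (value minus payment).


Step 1: The winner is the agent with the highest value: agent 0 with value 139
Step 2: Values of other agents: [55, 88, 85]
Step 3: VCG payment = max of others' values = 88
Step 4: Surplus = 139 - 88 = 51

51


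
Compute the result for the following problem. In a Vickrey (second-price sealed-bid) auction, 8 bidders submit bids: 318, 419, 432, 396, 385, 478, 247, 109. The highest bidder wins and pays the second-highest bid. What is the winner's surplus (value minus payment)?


Step 1: Sort bids in descending order: 478, 432, 419, 396, 385, 318, 247, 109
Step 2: The winning bid is the highest: 478
Step 3: The payment equals the second-highest bid: 432
Step 4: Surplus = winner's bid - payment = 478 - 432 = 46

46


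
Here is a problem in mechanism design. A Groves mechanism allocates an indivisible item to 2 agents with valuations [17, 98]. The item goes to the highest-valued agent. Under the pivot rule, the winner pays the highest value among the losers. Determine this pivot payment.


Step 1: The efficient winner is agent 1 with value 98
Step 2: Other agents' values: [17]
Step 3: Pivot payment = max(others) = 17
Step 4: The winner pays 17

17


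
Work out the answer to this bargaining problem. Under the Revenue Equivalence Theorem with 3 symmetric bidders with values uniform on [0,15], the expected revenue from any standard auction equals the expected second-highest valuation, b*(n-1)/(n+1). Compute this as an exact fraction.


Step 1: By Revenue Equivalence, expected revenue = b*(n-1)/(n+1)
Step 2: Substituting n = 3, b = 15
Step 3: Revenue = 15*(3-1)/(3+1) = 15*2/4
Step 4: Revenue = 30/4 = 15/2

15/2


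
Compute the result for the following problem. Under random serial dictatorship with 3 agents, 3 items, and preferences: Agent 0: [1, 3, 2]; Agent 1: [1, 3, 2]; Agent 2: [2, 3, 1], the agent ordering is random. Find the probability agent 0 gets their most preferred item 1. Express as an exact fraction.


Step 1: Agent 0 wants item 1
Step 2: There are 6 possible orderings of agents
Step 3: In 3 orderings, agent 0 gets item 1
Step 4: Probability = 3/6 = 1/2

1/2


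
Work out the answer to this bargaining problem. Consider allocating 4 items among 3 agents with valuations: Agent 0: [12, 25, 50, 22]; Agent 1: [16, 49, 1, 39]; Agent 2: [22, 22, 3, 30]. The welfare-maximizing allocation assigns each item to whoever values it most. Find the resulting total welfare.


Step 1: For each item, find the maximum value among all agents.
Step 2: Item 0 -> Agent 2 (value 22)
Step 3: Item 1 -> Agent 1 (value 49)
Step 4: Item 2 -> Agent 0 (value 50)
Step 5: Item 3 -> Agent 1 (value 39)
Step 6: Total welfare = 22 + 49 + 50 + 39 = 160

160


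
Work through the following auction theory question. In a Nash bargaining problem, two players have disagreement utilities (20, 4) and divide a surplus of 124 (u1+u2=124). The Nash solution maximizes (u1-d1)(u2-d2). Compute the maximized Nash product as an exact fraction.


Step 1: The Nash solution splits surplus symmetrically above the disagreement point
Step 2: u1 = (total + d1 - d2)/2 = (124 + 20 - 4)/2 = 70
Step 3: u2 = (total - d1 + d2)/2 = (124 - 20 + 4)/2 = 54
Step 4: Nash product = (70 - 20) * (54 - 4)
Step 5: = 50 * 50 = 2500

2500


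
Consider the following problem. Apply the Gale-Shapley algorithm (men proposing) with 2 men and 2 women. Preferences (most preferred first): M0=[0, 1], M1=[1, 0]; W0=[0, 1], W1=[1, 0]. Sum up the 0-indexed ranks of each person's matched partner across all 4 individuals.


Step 1: Run Gale-Shapley (men propose, women hold best offer):
  M0 proposes to W0; she accepts
  M1 proposes to W1; she accepts
Step 2: Final matching: W0-M0, W1-M1
Step 3: 0-indexed ranks (man's rank of his match, then woman's): 0 + 0 + 0 + 0
Step 4: Total rank sum = 0

0


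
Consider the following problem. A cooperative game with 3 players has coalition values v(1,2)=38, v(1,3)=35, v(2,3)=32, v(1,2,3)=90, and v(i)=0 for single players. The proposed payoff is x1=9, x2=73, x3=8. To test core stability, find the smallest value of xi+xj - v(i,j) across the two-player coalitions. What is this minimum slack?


Step 1: Slack for coalition (1,2): x1+x2 - v12 = 82 - 38 = 44
Step 2: Slack for coalition (1,3): x1+x3 - v13 = 17 - 35 = -18
Step 3: Slack for coalition (2,3): x2+x3 - v23 = 81 - 32 = 49
Step 4: Minimum slack = min(44, -18, 49) = -18, attained by (1,3); coalition (1,3) can block (slack < 0), so the allocation is not in the core

-18


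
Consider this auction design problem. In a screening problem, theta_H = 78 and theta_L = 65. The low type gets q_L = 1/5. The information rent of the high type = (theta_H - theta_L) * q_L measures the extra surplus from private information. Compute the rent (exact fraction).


Step 1: theta_H - theta_L = 78 - 65 = 13
Step 2: Information rent = (theta_H - theta_L) * q_L
Step 3: = 13 * 1/5
Step 4: = 13/5

13/5


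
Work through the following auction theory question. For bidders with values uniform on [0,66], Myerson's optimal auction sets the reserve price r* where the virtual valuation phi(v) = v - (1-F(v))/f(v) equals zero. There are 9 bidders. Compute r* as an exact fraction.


Step 1: For U[0,66], F(v) = v/66 and f(v) = 1/66
Step 2: phi(v) = v - (1 - v/66)/(1/66) = v - (66 - v) = 2v - 66
Step 3: Set phi(r*) = 0: 2r* - 66 = 0
Step 4: r* = 66/2 = 33 (the number of bidders n = 9 does not enter)

33


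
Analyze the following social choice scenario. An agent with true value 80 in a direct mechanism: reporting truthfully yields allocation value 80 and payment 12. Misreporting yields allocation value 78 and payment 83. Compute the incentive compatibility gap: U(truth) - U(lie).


Step 1: U(truth) = value - payment = 80 - 12 = 68
Step 2: U(lie) = allocation - payment = 78 - 83 = -5
Step 3: IC gap = 68 - (-5) = 73

73


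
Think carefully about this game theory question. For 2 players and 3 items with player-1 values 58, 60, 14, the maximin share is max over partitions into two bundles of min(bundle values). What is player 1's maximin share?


Step 1: Item values = 58, 60, 14
Step 2: Enumerate all 2-bundle partitions and take the smaller bundle:
  Partition 1: {58} vs {60,14} -> bundles 58, 74; min = 58
  Partition 2: {60} vs {58,14} -> bundles 60, 72; min = 60
  Partition 3: {14} vs {58,60} -> bundles 14, 118; min = 14
Step 3: MMS = max(58, 60, 14) = 60

60


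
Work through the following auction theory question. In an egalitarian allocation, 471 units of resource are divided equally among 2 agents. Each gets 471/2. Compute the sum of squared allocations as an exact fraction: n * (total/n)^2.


Step 1: Each agent's share = 471/2
Step 2: Square of each share = (471/2)^2 = 221841/4
Step 3: Sum of squares = 2 * 221841/4 = 221841/2

221841/2


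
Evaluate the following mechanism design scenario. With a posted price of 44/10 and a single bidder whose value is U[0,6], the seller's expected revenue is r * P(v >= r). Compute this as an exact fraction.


Step 1: Posted price r = 22/5, value support [0,6]
Step 2: P(v >= r) = (6 - 22/5)/6 = 4/15
Step 3: Expected revenue = r * P(v >= r) = 22/5 * 4/15
Step 4: Revenue = 88/75

88/75


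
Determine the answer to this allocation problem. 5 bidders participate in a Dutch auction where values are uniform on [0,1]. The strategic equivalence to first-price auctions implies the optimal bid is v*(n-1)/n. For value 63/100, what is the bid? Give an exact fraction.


Step 1: Dutch auctions are strategically equivalent to first-price auctions
Step 2: The equilibrium bid is b(v) = v*(n-1)/n
Step 3: b = 63/100 * 4/5
Step 4: b = 63/125

63/125


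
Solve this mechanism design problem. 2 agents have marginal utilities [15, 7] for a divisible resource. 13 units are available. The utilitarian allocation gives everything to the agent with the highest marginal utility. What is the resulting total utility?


Step 1: The marginal utilities are [15, 7]
Step 2: The highest marginal utility is 15
Step 3: All 13 units go to that agent
Step 4: Total utility = 15 * 13 = 195

195


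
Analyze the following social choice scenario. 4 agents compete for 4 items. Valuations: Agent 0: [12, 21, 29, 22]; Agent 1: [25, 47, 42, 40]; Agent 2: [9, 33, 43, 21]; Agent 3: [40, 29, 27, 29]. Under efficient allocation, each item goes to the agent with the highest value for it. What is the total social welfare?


Step 1: For each item, find the maximum value among all agents.
Step 2: Item 0 -> Agent 3 (value 40)
Step 3: Item 1 -> Agent 1 (value 47)
Step 4: Item 2 -> Agent 2 (value 43)
Step 5: Item 3 -> Agent 1 (value 40)
Step 6: Total welfare = 40 + 47 + 43 + 40 = 170

170


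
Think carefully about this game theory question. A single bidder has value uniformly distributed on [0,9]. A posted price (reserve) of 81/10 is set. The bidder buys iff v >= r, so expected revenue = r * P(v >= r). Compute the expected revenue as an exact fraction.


Step 1: Posted price r = 81/10, value support [0,9]
Step 2: P(v >= r) = (9 - 81/10)/9 = 1/10
Step 3: Expected revenue = r * P(v >= r) = 81/10 * 1/10
Step 4: Revenue = 81/100

81/100


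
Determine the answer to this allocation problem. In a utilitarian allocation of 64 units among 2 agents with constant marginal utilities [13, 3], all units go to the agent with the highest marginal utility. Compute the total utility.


Step 1: The marginal utilities are [13, 3]
Step 2: The highest marginal utility is 13
Step 3: All 64 units go to that agent
Step 4: Total utility = 13 * 64 = 832

832


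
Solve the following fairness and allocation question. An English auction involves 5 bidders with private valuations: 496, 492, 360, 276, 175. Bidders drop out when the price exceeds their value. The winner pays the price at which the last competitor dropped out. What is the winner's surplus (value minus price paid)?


Step 1: Identify the highest value: 496
Step 2: Identify the second-highest value: 492
Step 3: The final price = second-highest value = 492
Step 4: Surplus = 496 - 492 = 4

4


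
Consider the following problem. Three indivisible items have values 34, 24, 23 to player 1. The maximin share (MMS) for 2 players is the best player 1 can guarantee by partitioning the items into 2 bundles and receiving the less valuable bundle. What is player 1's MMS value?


Step 1: Item values = 34, 24, 23
Step 2: Enumerate all 2-bundle partitions and take the smaller bundle:
  Partition 1: {34} vs {24,23} -> bundles 34, 47; min = 34
  Partition 2: {24} vs {34,23} -> bundles 24, 57; min = 24
  Partition 3: {23} vs {34,24} -> bundles 23, 58; min = 23
Step 3: MMS = max(34, 24, 23) = 34

34


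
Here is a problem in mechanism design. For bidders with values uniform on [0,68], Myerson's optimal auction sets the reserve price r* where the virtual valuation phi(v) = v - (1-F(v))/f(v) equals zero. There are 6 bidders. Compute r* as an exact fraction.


Step 1: For U[0,68], F(v) = v/68 and f(v) = 1/68
Step 2: phi(v) = v - (1 - v/68)/(1/68) = v - (68 - v) = 2v - 68
Step 3: Set phi(r*) = 0: 2r* - 68 = 0
Step 4: r* = 68/2 = 34 (the number of bidders n = 6 does not enter)

34


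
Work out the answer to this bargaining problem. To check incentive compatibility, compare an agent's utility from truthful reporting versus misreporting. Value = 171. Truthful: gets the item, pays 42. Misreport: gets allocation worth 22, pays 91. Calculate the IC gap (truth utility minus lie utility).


Step 1: U(truth) = value - payment = 171 - 42 = 129
Step 2: U(lie) = allocation - payment = 22 - 91 = -69
Step 3: IC gap = 129 - (-69) = 198

198


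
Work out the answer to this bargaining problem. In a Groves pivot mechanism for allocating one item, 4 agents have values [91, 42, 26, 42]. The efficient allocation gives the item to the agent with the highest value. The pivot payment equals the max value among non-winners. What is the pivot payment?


Step 1: The efficient winner is agent 0 with value 91
Step 2: Other agents' values: [42, 26, 42]
Step 3: Pivot payment = max(others) = 42
Step 4: The winner pays 42

42


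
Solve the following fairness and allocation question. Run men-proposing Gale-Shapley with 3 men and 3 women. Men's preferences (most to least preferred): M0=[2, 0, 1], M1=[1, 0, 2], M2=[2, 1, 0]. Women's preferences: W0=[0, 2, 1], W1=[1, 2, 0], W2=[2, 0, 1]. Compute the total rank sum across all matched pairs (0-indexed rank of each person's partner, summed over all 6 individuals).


Step 1: Run Gale-Shapley (men propose, women hold best offer):
  M0 proposes to W2; she accepts
  M1 proposes to W1; she accepts
  M2 proposes to W2; she switches from M0
  M0 proposes to W0; she accepts
Step 2: Final matching: W0-M0, W1-M1, W2-M2
Step 3: 0-indexed ranks (man's rank of his match, then woman's): 1 + 0 + 0 + 0 + 0 + 0
Step 4: Total rank sum = 1

1


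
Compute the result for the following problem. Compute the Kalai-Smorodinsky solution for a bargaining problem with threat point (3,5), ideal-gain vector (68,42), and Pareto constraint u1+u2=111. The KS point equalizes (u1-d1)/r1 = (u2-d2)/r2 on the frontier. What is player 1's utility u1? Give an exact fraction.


Step 1: At the KS point, (u1-d1)/r1 = (u2-d2)/r2 = t and u1+u2 = 111
Step 2: u1 = d1 + r1*t and u2 = d2 + r2*t, so (d1 + r1*t) + (d2 + r2*t) = 111
Step 3: t = (111 - 3 - 5)/(68 + 42) = 103/110
Step 4: u1 = d1 + r1*t = 3 + 68 * 103/110 = 3667/55
Step 5: (Check: u2 = d2 + r2*t = 2438/55; u1+u2 = 3667/55 + 2438/55 = 111, on the frontier.)

3667/55


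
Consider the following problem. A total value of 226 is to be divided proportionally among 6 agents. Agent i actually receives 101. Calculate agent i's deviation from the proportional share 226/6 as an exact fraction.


Step 1: Proportional share = 226/6 = 113/3
Step 2: Agent's actual allocation = 101
Step 3: Excess = 101 - 113/3 = 190/3

190/3


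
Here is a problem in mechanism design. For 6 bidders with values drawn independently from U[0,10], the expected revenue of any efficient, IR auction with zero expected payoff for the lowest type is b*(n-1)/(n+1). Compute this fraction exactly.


Step 1: By Revenue Equivalence, expected revenue = b*(n-1)/(n+1)
Step 2: Substituting n = 6, b = 10
Step 3: Revenue = 10*(6-1)/(6+1) = 10*5/7
Step 4: Revenue = 50/7

50/7


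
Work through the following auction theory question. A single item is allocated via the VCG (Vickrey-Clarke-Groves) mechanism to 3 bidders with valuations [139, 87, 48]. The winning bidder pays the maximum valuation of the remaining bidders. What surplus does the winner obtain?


Step 1: The winner is the agent with the highest value: agent 0 with value 139
Step 2: Values of other agents: [87, 48]
Step 3: VCG payment = max of others' values = 87
Step 4: Surplus = 139 - 87 = 52

52


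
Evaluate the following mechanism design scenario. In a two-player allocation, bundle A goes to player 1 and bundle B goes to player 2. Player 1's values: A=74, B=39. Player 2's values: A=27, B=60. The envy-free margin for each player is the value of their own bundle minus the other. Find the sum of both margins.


Step 1: Player 1's margin = v1(A) - v1(B) = 74 - 39 = 35
Step 2: Player 2's margin = v2(B) - v2(A) = 60 - 27 = 33
Step 3: Total margin = 35 + 33 = 68

68


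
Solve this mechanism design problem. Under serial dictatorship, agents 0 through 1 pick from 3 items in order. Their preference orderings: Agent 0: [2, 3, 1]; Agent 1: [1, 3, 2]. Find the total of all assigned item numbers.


Step 1: Agent 0 picks item 2
Step 2: Agent 1 picks item 1
Step 3: Sum = 2 + 1 = 3

3


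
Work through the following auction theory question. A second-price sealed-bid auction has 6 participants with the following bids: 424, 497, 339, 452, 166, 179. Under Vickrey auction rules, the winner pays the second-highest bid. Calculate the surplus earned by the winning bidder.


Step 1: Sort bids in descending order: 497, 452, 424, 339, 179, 166
Step 2: The winning bid is the highest: 497
Step 3: The payment equals the second-highest bid: 452
Step 4: Surplus = winner's bid - payment = 497 - 452 = 45

45


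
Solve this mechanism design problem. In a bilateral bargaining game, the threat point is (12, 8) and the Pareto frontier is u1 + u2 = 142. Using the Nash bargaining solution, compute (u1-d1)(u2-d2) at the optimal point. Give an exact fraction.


Step 1: The Nash solution splits surplus symmetrically above the disagreement point
Step 2: u1 = (total + d1 - d2)/2 = (142 + 12 - 8)/2 = 73
Step 3: u2 = (total - d1 + d2)/2 = (142 - 12 + 8)/2 = 69
Step 4: Nash product = (73 - 12) * (69 - 8)
Step 5: = 61 * 61 = 3721

3721


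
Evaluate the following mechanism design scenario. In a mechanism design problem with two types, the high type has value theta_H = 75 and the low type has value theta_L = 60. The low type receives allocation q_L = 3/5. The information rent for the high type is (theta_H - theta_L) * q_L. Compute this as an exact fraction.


Step 1: theta_H - theta_L = 75 - 60 = 15
Step 2: Information rent = (theta_H - theta_L) * q_L
Step 3: = 15 * 3/5
Step 4: = 9

9


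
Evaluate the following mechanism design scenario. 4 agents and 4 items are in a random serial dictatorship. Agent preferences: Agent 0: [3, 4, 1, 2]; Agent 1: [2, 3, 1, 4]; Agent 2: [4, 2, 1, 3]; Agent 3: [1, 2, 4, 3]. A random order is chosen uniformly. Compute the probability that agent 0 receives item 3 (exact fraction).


Step 1: Agent 0 wants item 3
Step 2: There are 24 possible orderings of agents
Step 3: In 24 orderings, agent 0 gets item 3
Step 4: Probability = 24/24 = 1

1


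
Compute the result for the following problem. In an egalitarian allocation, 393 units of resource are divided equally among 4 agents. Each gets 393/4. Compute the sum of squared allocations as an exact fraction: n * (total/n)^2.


Step 1: Each agent's share = 393/4
Step 2: Square of each share = (393/4)^2 = 154449/16
Step 3: Sum of squares = 4 * 154449/16 = 154449/4

154449/4


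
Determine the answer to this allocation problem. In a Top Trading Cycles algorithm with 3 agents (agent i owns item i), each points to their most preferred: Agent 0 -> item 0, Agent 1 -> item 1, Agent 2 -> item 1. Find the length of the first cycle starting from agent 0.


Step 1: Trace the pointer graph from agent 0: 0 -> 0
Step 2: A cycle is detected when we revisit agent 0
Step 3: The cycle is: 0 -> 0
Step 4: Cycle length = 1

1


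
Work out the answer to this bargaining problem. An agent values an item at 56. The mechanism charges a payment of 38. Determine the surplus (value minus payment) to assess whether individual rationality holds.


Step 1: Surplus = value - payment = 56 - 38 = 18
Step 2: IR is satisfied (surplus >= 0)

18


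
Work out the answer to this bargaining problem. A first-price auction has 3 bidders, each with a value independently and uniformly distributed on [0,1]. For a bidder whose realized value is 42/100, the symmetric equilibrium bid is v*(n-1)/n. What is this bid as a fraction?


Step 1: The symmetric BNE bidding function is b(v) = v * (n-1) / n
Step 2: Substitute v = 21/50 and n = 3
Step 3: b = 21/50 * 2/3
Step 4: b = 7/25

7/25
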